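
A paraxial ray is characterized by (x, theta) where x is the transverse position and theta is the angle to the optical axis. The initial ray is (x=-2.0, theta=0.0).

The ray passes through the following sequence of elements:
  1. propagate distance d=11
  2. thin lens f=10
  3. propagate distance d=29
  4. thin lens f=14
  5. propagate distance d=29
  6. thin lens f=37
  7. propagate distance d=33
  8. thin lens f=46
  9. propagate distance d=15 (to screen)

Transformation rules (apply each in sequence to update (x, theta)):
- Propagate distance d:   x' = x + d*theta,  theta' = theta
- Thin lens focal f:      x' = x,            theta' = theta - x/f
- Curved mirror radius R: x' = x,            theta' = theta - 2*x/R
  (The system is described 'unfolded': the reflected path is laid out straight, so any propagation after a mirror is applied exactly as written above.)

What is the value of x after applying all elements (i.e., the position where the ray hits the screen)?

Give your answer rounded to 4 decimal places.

Initial: x=-2.0000 theta=0.0000
After 1 (propagate distance d=11): x=-2.0000 theta=0.0000
After 2 (thin lens f=10): x=-2.0000 theta=0.2000
After 3 (propagate distance d=29): x=3.8000 theta=0.2000
After 4 (thin lens f=14): x=3.8000 theta=-1/14 (≈-0.0714)
After 5 (propagate distance d=29): x=121/70 (≈1.7286) theta=-1/14 (≈-0.0714)
After 6 (thin lens f=37): x=121/70 (≈1.7286) theta=-153/1295 (≈-0.1181)
After 7 (propagate distance d=33): x=-803/370 (≈-2.1703) theta=-153/1295 (≈-0.1181)
After 8 (thin lens f=46): x=-803/370 (≈-2.1703) theta=-1691/23828 (≈-0.0710)
After 9 (propagate distance d=15 (to screen)): x=-385391/119140 (≈-3.2348) theta=-1691/23828 (≈-0.0710)
Rounded to 4 decimal places: x = -3.2348

Answer: -3.2348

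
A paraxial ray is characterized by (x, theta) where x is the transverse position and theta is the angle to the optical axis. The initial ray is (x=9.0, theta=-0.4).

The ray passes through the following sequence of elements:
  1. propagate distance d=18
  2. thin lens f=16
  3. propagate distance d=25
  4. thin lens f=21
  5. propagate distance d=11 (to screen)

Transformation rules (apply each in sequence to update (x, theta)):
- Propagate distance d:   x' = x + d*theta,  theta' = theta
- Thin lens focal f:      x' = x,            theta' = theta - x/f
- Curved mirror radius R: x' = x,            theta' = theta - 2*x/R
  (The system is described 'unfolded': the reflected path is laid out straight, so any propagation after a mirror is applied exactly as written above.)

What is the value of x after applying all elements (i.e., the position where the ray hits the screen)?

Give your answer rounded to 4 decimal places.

Initial: x=9.0000 theta=-0.4000
After 1 (propagate distance d=18): x=1.8000 theta=-0.4000
After 2 (thin lens f=16): x=1.8000 theta=-0.5125
After 3 (propagate distance d=25): x=-11.0125 theta=-0.5125
After 4 (thin lens f=21): x=-11.0125 theta=1/84 (≈0.0119)
After 5 (propagate distance d=11 (to screen)): x=-18281/1680 (≈-10.8815) theta=1/84 (≈0.0119)
Rounded to 4 decimal places: x = -10.8815

Answer: -10.8815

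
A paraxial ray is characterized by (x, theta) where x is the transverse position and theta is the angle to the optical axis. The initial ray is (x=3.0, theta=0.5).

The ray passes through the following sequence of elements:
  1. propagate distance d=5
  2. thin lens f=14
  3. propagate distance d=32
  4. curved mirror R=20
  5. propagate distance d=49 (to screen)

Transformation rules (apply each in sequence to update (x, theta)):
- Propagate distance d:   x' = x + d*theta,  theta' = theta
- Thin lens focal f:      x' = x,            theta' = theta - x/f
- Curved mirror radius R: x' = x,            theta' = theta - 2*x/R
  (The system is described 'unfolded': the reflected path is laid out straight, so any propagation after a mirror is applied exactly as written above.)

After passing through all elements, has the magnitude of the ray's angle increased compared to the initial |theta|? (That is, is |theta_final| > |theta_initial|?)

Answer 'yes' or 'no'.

Initial: x=3.0000 theta=0.5000
After 1 (propagate distance d=5): x=5.5000 theta=0.5000
After 2 (thin lens f=14): x=5.5000 theta=3/28 (≈0.1071)
After 3 (propagate distance d=32): x=125/14 (≈8.9286) theta=3/28 (≈0.1071)
After 4 (curved mirror R=20): x=125/14 (≈8.9286) theta=-11/14 (≈-0.7857)
After 5 (propagate distance d=49 (to screen)): x=-207/7 (≈-29.5714) theta=-11/14 (≈-0.7857)
|theta_initial|=0.5000 |theta_final|=11/14 (≈0.7857) -> increased

Answer: yes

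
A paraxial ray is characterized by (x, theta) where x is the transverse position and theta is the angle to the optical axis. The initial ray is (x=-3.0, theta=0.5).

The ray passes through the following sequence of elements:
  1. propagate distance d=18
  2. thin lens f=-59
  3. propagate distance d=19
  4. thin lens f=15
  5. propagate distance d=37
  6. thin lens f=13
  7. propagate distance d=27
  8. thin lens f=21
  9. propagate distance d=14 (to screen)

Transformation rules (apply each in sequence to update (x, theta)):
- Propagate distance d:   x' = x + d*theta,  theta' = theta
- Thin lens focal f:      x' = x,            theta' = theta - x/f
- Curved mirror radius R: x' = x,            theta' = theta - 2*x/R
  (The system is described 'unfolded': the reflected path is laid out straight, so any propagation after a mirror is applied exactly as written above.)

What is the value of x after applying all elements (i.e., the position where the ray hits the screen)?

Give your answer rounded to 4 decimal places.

Initial: x=-3.0000 theta=0.5000
After 1 (propagate distance d=18): x=6.0000 theta=0.5000
After 2 (thin lens f=-59): x=6.0000 theta=71/118 (≈0.6017)
After 3 (propagate distance d=19): x=2057/118 (≈17.4322) theta=71/118 (≈0.6017)
After 4 (thin lens f=15): x=2057/118 (≈17.4322) theta=-496/885 (≈-0.5605)
After 5 (propagate distance d=37): x=-5849/1770 (≈-3.3045) theta=-496/885 (≈-0.5605)
After 6 (thin lens f=13): x=-5849/1770 (≈-3.3045) theta=-2349/7670 (≈-0.3063)
After 7 (propagate distance d=27): x=-133153/11505 (≈-11.5735) theta=-2349/7670 (≈-0.3063)
After 8 (thin lens f=21): x=-133153/11505 (≈-11.5735) theta=118319/483210 (≈0.2449)
After 9 (propagate distance d=14 (to screen)): x=-56228/6903 (≈-8.1454) theta=118319/483210 (≈0.2449)
Rounded to 4 decimal places: x = -8.1454

Answer: -8.1454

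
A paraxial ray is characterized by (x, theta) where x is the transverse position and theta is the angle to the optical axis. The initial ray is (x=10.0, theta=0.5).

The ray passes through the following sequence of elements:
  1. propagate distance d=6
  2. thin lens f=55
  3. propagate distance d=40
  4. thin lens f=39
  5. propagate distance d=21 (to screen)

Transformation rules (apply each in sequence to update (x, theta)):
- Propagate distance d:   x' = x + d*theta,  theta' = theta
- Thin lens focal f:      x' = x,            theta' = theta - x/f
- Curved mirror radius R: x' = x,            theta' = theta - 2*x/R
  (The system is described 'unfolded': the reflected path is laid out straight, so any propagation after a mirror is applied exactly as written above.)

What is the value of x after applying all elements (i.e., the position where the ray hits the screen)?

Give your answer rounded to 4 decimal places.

Initial: x=10.0000 theta=0.5000
After 1 (propagate distance d=6): x=13.0000 theta=0.5000
After 2 (thin lens f=55): x=13.0000 theta=29/110 (≈0.2636)
After 3 (propagate distance d=40): x=259/11 (≈23.5455) theta=29/110 (≈0.2636)
After 4 (thin lens f=39): x=259/11 (≈23.5455) theta=-1459/4290 (≈-0.3401)
After 5 (propagate distance d=21 (to screen)): x=23457/1430 (≈16.4035) theta=-1459/4290 (≈-0.3401)
Rounded to 4 decimal places: x = 16.4035

Answer: 16.4035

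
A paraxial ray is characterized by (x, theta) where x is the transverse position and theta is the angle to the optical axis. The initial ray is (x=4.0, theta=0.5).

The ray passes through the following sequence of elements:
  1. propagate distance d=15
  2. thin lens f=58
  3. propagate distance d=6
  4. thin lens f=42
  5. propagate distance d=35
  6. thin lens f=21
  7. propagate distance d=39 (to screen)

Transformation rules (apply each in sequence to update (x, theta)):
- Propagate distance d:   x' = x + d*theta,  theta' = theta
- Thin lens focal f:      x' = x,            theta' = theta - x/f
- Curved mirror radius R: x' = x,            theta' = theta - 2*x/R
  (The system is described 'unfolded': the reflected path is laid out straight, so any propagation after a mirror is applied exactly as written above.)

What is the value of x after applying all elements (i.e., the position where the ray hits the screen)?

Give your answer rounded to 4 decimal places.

Initial: x=4.0000 theta=0.5000
After 1 (propagate distance d=15): x=11.5000 theta=0.5000
After 2 (thin lens f=58): x=11.5000 theta=35/116 (≈0.3017)
After 3 (propagate distance d=6): x=386/29 (≈13.3103) theta=35/116 (≈0.3017)
After 4 (thin lens f=42): x=386/29 (≈13.3103) theta=-37/2436 (≈-0.0152)
After 5 (propagate distance d=35): x=4447/348 (≈12.7787) theta=-37/2436 (≈-0.0152)
After 6 (thin lens f=21): x=4447/348 (≈12.7787) theta=-2279/3654 (≈-0.6237)
After 7 (propagate distance d=39 (to screen)): x=-9375/812 (≈-11.5456) theta=-2279/3654 (≈-0.6237)
Rounded to 4 decimal places: x = -11.5456

Answer: -11.5456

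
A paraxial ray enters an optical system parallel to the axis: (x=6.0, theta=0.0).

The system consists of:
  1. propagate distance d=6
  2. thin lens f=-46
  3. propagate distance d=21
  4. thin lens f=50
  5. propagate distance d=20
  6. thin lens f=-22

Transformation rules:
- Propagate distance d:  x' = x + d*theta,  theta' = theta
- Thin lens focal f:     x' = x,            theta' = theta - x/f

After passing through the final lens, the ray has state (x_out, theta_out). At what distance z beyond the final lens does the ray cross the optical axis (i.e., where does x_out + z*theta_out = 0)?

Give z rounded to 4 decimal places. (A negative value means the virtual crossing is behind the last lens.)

Initial: x=6.0000 theta=0.0000
After 1 (propagate distance d=6): x=6.0000 theta=0.0000
After 2 (thin lens f=-46): x=6.0000 theta=3/23 (≈0.1304)
After 3 (propagate distance d=21): x=201/23 (≈8.7391) theta=3/23 (≈0.1304)
After 4 (thin lens f=50): x=201/23 (≈8.7391) theta=-51/1150 (≈-0.0443)
After 5 (propagate distance d=20): x=903/115 (≈7.8522) theta=-51/1150 (≈-0.0443)
After 6 (thin lens f=-22): x=903/115 (≈7.8522) theta=1977/6325 (≈0.3126)
z_focus = -x_out/theta_out = -(903/115)/(1977/6325) = -16555/659 ≈ -25.1214
Rounded to 4 decimal places: z = -25.1214

Answer: -25.1214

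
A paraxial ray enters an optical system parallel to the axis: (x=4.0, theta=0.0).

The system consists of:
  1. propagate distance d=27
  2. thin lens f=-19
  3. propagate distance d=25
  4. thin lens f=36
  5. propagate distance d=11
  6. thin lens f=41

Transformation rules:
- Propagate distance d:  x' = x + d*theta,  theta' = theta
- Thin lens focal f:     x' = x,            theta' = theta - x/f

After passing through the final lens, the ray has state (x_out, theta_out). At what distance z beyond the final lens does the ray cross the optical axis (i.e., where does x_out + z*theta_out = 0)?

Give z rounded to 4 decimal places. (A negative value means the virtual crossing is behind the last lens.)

Initial: x=4.0000 theta=0.0000
After 1 (propagate distance d=27): x=4.0000 theta=0.0000
After 2 (thin lens f=-19): x=4.0000 theta=4/19 (≈0.2105)
After 3 (propagate distance d=25): x=176/19 (≈9.2632) theta=4/19 (≈0.2105)
After 4 (thin lens f=36): x=176/19 (≈9.2632) theta=-8/171 (≈-0.0468)
After 5 (propagate distance d=11): x=1496/171 (≈8.7485) theta=-8/171 (≈-0.0468)
After 6 (thin lens f=41): x=1496/171 (≈8.7485) theta=-32/123 (≈-0.2602)
z_focus = -x_out/theta_out = -(1496/171)/(-32/123) = 7667/228 ≈ 33.6272
Rounded to 4 decimal places: z = 33.6272

Answer: 33.6272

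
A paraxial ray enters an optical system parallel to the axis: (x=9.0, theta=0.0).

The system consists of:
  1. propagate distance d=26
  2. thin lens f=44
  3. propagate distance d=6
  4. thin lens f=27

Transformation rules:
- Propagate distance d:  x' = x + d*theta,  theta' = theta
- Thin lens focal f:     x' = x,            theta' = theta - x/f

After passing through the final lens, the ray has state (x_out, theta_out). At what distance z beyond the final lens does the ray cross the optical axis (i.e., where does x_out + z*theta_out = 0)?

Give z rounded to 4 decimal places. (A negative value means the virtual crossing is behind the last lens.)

Initial: x=9.0000 theta=0.0000
After 1 (propagate distance d=26): x=9.0000 theta=0.0000
After 2 (thin lens f=44): x=9.0000 theta=-9/44 (≈-0.2045)
After 3 (propagate distance d=6): x=171/22 (≈7.7727) theta=-9/44 (≈-0.2045)
After 4 (thin lens f=27): x=171/22 (≈7.7727) theta=-65/132 (≈-0.4924)
z_focus = -x_out/theta_out = -(171/22)/(-65/132) = 1026/65 ≈ 15.7846
Rounded to 4 decimal places: z = 15.7846

Answer: 15.7846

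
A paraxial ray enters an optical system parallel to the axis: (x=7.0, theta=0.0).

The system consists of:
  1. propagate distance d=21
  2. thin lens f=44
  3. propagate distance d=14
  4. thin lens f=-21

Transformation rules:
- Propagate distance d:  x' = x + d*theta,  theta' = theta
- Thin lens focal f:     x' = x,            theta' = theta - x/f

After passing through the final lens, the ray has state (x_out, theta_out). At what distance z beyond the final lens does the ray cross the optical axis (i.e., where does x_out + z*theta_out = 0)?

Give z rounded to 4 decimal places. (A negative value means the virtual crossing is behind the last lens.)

Answer: -70.0000

Derivation:
Initial: x=7.0000 theta=0.0000
After 1 (propagate distance d=21): x=7.0000 theta=0.0000
After 2 (thin lens f=44): x=7.0000 theta=-7/44 (≈-0.1591)
After 3 (propagate distance d=14): x=105/22 (≈4.7727) theta=-7/44 (≈-0.1591)
After 4 (thin lens f=-21): x=105/22 (≈4.7727) theta=3/44 (≈0.0682)
z_focus = -x_out/theta_out = -(105/22)/(3/44) = -70.0000
Rounded to 4 decimal places: z = -70.0000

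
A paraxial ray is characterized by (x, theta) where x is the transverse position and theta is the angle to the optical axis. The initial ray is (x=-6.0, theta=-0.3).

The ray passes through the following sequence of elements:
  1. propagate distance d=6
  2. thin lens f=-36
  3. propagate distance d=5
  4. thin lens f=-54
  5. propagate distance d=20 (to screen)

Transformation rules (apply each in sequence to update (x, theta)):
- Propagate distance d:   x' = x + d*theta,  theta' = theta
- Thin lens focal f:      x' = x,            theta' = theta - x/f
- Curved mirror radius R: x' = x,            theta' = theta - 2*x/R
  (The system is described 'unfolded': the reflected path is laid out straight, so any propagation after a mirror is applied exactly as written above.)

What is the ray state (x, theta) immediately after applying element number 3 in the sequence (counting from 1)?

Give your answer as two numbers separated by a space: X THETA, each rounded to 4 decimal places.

Initial: x=-6.0000 theta=-0.3000
After 1 (propagate distance d=6): x=-7.8000 theta=-0.3000
After 2 (thin lens f=-36): x=-7.8000 theta=-31/60 (≈-0.5167)
After 3 (propagate distance d=5): x=-623/60 (≈-10.3833) theta=-31/60 (≈-0.5167)
Rounded to 4 decimal places: x = -10.3833, theta = -0.5167

Answer: -10.3833 -0.5167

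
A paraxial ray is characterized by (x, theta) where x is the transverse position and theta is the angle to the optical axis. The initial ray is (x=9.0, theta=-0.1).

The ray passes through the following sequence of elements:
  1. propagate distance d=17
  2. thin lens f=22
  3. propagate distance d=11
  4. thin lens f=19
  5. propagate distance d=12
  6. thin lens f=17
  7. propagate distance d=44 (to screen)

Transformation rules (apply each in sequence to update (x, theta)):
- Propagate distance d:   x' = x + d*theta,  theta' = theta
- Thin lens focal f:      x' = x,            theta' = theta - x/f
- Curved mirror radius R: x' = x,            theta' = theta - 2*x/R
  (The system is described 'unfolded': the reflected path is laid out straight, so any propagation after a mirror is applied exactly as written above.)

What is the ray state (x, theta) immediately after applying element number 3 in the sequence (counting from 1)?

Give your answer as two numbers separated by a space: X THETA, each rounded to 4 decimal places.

Answer: 2.5500 -0.4318

Derivation:
Initial: x=9.0000 theta=-0.1000
After 1 (propagate distance d=17): x=7.3000 theta=-0.1000
After 2 (thin lens f=22): x=7.3000 theta=-19/44 (≈-0.4318)
After 3 (propagate distance d=11): x=2.5500 theta=-19/44 (≈-0.4318)
Rounded to 4 decimal places: x = 2.5500, theta = -0.4318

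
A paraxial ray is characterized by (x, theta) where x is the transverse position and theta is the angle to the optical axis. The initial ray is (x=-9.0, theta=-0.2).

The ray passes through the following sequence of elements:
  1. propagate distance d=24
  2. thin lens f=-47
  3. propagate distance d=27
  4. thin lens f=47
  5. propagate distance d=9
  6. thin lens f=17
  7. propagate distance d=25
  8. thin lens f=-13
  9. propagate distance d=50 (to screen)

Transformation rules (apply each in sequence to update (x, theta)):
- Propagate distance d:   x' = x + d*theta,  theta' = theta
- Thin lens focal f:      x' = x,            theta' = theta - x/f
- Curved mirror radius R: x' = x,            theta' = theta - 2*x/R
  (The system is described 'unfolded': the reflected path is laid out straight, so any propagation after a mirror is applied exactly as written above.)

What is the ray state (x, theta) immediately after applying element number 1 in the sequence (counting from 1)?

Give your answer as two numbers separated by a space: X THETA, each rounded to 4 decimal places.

Answer: -13.8000 -0.2000

Derivation:
Initial: x=-9.0000 theta=-0.2000
After 1 (propagate distance d=24): x=-13.8000 theta=-0.2000
Rounded to 4 decimal places: x = -13.8000, theta = -0.2000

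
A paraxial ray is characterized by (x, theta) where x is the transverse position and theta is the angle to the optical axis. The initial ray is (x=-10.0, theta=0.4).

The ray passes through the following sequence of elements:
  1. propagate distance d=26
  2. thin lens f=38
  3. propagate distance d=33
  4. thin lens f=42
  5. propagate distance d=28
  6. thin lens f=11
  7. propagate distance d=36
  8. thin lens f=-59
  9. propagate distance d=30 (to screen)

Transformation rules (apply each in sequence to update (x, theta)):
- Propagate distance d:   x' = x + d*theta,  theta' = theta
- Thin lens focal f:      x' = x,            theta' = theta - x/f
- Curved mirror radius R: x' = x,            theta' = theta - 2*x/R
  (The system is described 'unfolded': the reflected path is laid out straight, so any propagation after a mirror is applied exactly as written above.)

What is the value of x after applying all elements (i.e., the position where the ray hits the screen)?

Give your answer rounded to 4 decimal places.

Initial: x=-10.0000 theta=0.4000
After 1 (propagate distance d=26): x=0.4000 theta=0.4000
After 2 (thin lens f=38): x=0.4000 theta=37/95 (≈0.3895)
After 3 (propagate distance d=33): x=1259/95 (≈13.2526) theta=37/95 (≈0.3895)
After 4 (thin lens f=42): x=1259/95 (≈13.2526) theta=59/798 (≈0.0739)
After 5 (propagate distance d=28): x=4367/285 (≈15.3228) theta=59/798 (≈0.0739)
After 6 (thin lens f=11): x=4367/285 (≈15.3228) theta=-277/210 (≈-1.3190)
After 7 (propagate distance d=36): x=-12833/399 (≈-32.1629) theta=-277/210 (≈-1.3190)
After 8 (thin lens f=-59): x=-12833/399 (≈-32.1629) theta=-438847/235410 (≈-1.8642)
After 9 (propagate distance d=30 (to screen)): x=-2073688/23541 (≈-88.0884) theta=-438847/235410 (≈-1.8642)
Rounded to 4 decimal places: x = -88.0884

Answer: -88.0884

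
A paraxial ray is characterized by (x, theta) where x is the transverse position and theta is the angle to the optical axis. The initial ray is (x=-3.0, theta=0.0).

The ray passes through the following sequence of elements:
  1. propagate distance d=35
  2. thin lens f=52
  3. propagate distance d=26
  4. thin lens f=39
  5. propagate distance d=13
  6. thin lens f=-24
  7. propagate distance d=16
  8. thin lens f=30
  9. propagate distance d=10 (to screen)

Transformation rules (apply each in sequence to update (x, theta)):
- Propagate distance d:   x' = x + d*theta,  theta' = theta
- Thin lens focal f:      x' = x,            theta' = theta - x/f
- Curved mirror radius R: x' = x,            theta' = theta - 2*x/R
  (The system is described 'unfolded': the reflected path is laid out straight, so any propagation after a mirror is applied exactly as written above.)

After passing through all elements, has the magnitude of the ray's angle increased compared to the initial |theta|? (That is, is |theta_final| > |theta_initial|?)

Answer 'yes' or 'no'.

Answer: yes

Derivation:
Initial: x=-3.0000 theta=0.0000
After 1 (propagate distance d=35): x=-3.0000 theta=0.0000
After 2 (thin lens f=52): x=-3.0000 theta=3/52 (≈0.0577)
After 3 (propagate distance d=26): x=-1.5000 theta=3/52 (≈0.0577)
After 4 (thin lens f=39): x=-1.5000 theta=5/52 (≈0.0962)
After 5 (propagate distance d=13): x=-0.2500 theta=5/52 (≈0.0962)
After 6 (thin lens f=-24): x=-0.2500 theta=107/1248 (≈0.0857)
After 7 (propagate distance d=16): x=175/156 (≈1.1218) theta=107/1248 (≈0.0857)
After 8 (thin lens f=30): x=175/156 (≈1.1218) theta=181/3744 (≈0.0483)
After 9 (propagate distance d=10 (to screen)): x=3005/1872 (≈1.6052) theta=181/3744 (≈0.0483)
|theta_initial|=0.0000 |theta_final|=181/3744 (≈0.0483) -> increased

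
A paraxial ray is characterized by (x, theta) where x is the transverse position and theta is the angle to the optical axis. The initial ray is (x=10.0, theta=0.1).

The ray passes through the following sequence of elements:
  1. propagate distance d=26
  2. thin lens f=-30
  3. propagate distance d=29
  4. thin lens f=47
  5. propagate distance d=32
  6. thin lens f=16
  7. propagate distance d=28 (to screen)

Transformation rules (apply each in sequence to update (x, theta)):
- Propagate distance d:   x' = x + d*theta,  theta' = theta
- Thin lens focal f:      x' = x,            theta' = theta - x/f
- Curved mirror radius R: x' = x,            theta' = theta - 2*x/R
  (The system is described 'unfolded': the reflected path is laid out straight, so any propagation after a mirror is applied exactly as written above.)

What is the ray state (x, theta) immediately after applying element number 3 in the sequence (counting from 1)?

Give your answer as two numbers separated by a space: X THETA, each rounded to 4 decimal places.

Answer: 27.6800 0.5200

Derivation:
Initial: x=10.0000 theta=0.1000
After 1 (propagate distance d=26): x=12.6000 theta=0.1000
After 2 (thin lens f=-30): x=12.6000 theta=0.5200
After 3 (propagate distance d=29): x=27.6800 theta=0.5200
Rounded to 4 decimal places: x = 27.6800, theta = 0.5200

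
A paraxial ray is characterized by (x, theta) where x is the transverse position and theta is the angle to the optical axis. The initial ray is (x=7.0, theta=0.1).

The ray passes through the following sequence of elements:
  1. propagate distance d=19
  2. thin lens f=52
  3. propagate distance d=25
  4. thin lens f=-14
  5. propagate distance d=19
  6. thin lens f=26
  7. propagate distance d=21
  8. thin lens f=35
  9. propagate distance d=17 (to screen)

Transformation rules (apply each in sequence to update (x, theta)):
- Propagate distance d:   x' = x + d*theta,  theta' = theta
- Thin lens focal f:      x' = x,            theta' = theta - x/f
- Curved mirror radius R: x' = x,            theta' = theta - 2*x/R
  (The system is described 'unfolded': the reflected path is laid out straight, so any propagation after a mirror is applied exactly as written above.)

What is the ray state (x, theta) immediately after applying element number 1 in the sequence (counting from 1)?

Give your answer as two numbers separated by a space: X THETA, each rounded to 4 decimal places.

Initial: x=7.0000 theta=0.1000
After 1 (propagate distance d=19): x=8.9000 theta=0.1000
Rounded to 4 decimal places: x = 8.9000, theta = 0.1000

Answer: 8.9000 0.1000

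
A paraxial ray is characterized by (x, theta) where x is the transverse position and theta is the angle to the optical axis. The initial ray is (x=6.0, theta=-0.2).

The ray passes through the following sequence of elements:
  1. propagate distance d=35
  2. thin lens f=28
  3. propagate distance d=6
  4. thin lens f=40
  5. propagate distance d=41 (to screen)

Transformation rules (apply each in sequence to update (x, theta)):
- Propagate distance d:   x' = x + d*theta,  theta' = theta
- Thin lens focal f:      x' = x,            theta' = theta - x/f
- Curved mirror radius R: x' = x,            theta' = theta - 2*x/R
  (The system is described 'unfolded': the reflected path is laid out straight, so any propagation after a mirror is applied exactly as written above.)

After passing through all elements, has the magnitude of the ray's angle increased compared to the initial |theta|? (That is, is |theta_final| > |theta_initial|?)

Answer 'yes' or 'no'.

Initial: x=6.0000 theta=-0.2000
After 1 (propagate distance d=35): x=-1.0000 theta=-0.2000
After 2 (thin lens f=28): x=-1.0000 theta=-23/140 (≈-0.1643)
After 3 (propagate distance d=6): x=-139/70 (≈-1.9857) theta=-23/140 (≈-0.1643)
After 4 (thin lens f=40): x=-139/70 (≈-1.9857) theta=-321/2800 (≈-0.1146)
After 5 (propagate distance d=41 (to screen)): x=-18721/2800 (≈-6.6861) theta=-321/2800 (≈-0.1146)
|theta_initial|=0.2000 |theta_final|=321/2800 (≈0.1146) -> not increased

Answer: no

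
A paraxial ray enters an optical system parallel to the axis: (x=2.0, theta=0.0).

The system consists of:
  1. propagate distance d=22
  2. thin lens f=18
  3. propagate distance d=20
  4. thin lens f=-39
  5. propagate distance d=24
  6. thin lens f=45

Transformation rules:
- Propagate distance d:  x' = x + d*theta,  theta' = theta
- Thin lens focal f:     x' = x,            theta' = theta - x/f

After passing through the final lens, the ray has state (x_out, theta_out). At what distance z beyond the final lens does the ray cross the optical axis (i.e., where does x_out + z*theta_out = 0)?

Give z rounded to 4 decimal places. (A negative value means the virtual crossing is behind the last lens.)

Answer: -61.0345

Derivation:
Initial: x=2.0000 theta=0.0000
After 1 (propagate distance d=22): x=2.0000 theta=0.0000
After 2 (thin lens f=18): x=2.0000 theta=-1/9 (≈-0.1111)
After 3 (propagate distance d=20): x=-2/9 (≈-0.2222) theta=-1/9 (≈-0.1111)
After 4 (thin lens f=-39): x=-2/9 (≈-0.2222) theta=-41/351 (≈-0.1168)
After 5 (propagate distance d=24): x=-118/39 (≈-3.0256) theta=-41/351 (≈-0.1168)
After 6 (thin lens f=45): x=-118/39 (≈-3.0256) theta=-29/585 (≈-0.0496)
z_focus = -x_out/theta_out = -(-118/39)/(-29/585) = -1770/29 ≈ -61.0345
Rounded to 4 decimal places: z = -61.0345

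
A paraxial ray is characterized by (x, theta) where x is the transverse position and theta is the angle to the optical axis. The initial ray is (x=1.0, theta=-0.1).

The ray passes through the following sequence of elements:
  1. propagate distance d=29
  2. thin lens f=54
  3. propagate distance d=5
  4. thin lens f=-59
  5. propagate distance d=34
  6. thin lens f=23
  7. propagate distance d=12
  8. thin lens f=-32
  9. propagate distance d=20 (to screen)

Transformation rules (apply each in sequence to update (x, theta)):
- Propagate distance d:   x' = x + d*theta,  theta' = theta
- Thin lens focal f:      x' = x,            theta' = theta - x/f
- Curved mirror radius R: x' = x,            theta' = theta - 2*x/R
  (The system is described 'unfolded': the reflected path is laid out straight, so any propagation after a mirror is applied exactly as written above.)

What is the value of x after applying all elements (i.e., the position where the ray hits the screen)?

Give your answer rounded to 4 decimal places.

Answer: -3.5217

Derivation:
Initial: x=1.0000 theta=-0.1000
After 1 (propagate distance d=29): x=-1.9000 theta=-0.1000
After 2 (thin lens f=54): x=-1.9000 theta=-7/108 (≈-0.0648)
After 3 (propagate distance d=5): x=-1201/540 (≈-2.2241) theta=-7/108 (≈-0.0648)
After 4 (thin lens f=-59): x=-1201/540 (≈-2.2241) theta=-1633/15930 (≈-0.1025)
After 5 (propagate distance d=34): x=-181903/31860 (≈-5.7094) theta=-1633/15930 (≈-0.1025)
After 6 (thin lens f=23): x=-181903/31860 (≈-5.7094) theta=791/5428 (≈0.1457)
After 7 (propagate distance d=12): x=-2902349/732780 (≈-3.9607) theta=791/5428 (≈0.1457)
After 8 (thin lens f=-32): x=-2902349/732780 (≈-3.9607) theta=514771/23448960 (≈0.0220)
After 9 (propagate distance d=20 (to screen)): x=-20644937/5862240 (≈-3.5217) theta=514771/23448960 (≈0.0220)
Rounded to 4 decimal places: x = -3.5217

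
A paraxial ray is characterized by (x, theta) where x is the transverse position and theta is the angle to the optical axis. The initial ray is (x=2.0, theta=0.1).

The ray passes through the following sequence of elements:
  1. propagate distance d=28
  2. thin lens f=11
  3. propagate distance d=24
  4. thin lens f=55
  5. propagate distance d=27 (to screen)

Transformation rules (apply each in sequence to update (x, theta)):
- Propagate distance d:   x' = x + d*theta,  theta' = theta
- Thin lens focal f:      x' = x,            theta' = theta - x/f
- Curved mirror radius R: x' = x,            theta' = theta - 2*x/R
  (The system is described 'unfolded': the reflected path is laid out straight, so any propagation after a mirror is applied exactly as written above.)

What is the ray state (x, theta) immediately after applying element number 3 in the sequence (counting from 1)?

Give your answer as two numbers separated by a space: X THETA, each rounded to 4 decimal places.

Answer: -3.2727 -0.3364

Derivation:
Initial: x=2.0000 theta=0.1000
After 1 (propagate distance d=28): x=4.8000 theta=0.1000
After 2 (thin lens f=11): x=4.8000 theta=-37/110 (≈-0.3364)
After 3 (propagate distance d=24): x=-36/11 (≈-3.2727) theta=-37/110 (≈-0.3364)
Rounded to 4 decimal places: x = -3.2727, theta = -0.3364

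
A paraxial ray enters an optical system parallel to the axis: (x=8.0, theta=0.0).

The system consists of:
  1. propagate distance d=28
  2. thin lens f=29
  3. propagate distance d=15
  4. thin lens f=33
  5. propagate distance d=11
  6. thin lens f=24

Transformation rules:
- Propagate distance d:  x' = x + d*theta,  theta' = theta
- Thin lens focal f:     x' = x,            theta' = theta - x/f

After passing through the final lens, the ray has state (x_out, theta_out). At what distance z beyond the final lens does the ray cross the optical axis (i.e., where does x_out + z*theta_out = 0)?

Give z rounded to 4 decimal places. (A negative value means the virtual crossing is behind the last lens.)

Initial: x=8.0000 theta=0.0000
After 1 (propagate distance d=28): x=8.0000 theta=0.0000
After 2 (thin lens f=29): x=8.0000 theta=-8/29 (≈-0.2759)
After 3 (propagate distance d=15): x=112/29 (≈3.8621) theta=-8/29 (≈-0.2759)
After 4 (thin lens f=33): x=112/29 (≈3.8621) theta=-376/957 (≈-0.3929)
After 5 (propagate distance d=11): x=-40/87 (≈-0.4598) theta=-376/957 (≈-0.3929)
After 6 (thin lens f=24): x=-40/87 (≈-0.4598) theta=-37/99 (≈-0.3737)
z_focus = -x_out/theta_out = -(-40/87)/(-37/99) = -1320/1073 ≈ -1.2302
Rounded to 4 decimal places: z = -1.2302

Answer: -1.2302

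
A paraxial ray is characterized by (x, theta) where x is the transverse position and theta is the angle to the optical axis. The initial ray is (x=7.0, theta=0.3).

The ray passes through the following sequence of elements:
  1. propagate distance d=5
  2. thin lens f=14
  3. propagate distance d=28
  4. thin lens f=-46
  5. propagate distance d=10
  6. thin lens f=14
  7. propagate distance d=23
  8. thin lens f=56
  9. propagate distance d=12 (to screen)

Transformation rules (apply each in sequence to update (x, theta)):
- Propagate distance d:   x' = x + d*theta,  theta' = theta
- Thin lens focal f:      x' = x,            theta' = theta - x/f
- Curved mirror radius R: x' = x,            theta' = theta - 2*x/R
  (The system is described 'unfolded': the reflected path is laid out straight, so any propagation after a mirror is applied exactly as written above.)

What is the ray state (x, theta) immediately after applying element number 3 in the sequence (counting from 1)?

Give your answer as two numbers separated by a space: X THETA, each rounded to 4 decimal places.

Answer: -0.1000 -0.3071

Derivation:
Initial: x=7.0000 theta=0.3000
After 1 (propagate distance d=5): x=8.5000 theta=0.3000
After 2 (thin lens f=14): x=8.5000 theta=-43/140 (≈-0.3071)
After 3 (propagate distance d=28): x=-0.1000 theta=-43/140 (≈-0.3071)
Rounded to 4 decimal places: x = -0.1000, theta = -0.3071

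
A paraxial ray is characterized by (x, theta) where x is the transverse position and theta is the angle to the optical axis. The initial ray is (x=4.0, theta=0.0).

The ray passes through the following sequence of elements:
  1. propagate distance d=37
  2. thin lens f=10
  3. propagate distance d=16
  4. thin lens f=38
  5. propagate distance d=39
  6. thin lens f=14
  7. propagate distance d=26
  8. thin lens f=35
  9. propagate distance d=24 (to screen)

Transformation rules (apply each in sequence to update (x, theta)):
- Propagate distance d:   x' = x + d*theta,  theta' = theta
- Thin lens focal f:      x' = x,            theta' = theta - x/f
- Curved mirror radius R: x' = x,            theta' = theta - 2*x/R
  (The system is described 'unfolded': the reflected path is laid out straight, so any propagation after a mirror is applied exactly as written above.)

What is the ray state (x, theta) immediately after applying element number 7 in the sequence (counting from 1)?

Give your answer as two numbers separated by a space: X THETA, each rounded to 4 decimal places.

Answer: 4.5594 0.7729

Derivation:
Initial: x=4.0000 theta=0.0000
After 1 (propagate distance d=37): x=4.0000 theta=0.0000
After 2 (thin lens f=10): x=4.0000 theta=-0.4000
After 3 (propagate distance d=16): x=-2.4000 theta=-0.4000
After 4 (thin lens f=38): x=-2.4000 theta=-32/95 (≈-0.3368)
After 5 (propagate distance d=39): x=-1476/95 (≈-15.5368) theta=-32/95 (≈-0.3368)
After 6 (thin lens f=14): x=-1476/95 (≈-15.5368) theta=514/665 (≈0.7729)
After 7 (propagate distance d=26): x=3032/665 (≈4.5594) theta=514/665 (≈0.7729)
Rounded to 4 decimal places: x = 4.5594, theta = 0.7729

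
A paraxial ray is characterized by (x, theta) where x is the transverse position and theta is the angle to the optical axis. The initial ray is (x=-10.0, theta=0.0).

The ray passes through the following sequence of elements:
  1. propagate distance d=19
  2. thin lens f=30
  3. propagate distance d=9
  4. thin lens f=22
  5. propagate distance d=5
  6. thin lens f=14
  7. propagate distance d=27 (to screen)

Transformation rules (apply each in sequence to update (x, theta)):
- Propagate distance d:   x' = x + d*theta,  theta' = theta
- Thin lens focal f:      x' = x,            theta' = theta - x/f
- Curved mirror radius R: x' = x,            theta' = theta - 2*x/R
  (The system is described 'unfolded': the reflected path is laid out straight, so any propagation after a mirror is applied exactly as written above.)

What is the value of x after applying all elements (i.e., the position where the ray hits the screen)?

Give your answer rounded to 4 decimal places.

Answer: 21.0660

Derivation:
Initial: x=-10.0000 theta=0.0000
After 1 (propagate distance d=19): x=-10.0000 theta=0.0000
After 2 (thin lens f=30): x=-10.0000 theta=1/3 (≈0.3333)
After 3 (propagate distance d=9): x=-7.0000 theta=1/3 (≈0.3333)
After 4 (thin lens f=22): x=-7.0000 theta=43/66 (≈0.6515)
After 5 (propagate distance d=5): x=-247/66 (≈-3.7424) theta=43/66 (≈0.6515)
After 6 (thin lens f=14): x=-247/66 (≈-3.7424) theta=283/308 (≈0.9188)
After 7 (propagate distance d=27 (to screen)): x=19465/924 (≈21.0660) theta=283/308 (≈0.9188)
Rounded to 4 decimal places: x = 21.0660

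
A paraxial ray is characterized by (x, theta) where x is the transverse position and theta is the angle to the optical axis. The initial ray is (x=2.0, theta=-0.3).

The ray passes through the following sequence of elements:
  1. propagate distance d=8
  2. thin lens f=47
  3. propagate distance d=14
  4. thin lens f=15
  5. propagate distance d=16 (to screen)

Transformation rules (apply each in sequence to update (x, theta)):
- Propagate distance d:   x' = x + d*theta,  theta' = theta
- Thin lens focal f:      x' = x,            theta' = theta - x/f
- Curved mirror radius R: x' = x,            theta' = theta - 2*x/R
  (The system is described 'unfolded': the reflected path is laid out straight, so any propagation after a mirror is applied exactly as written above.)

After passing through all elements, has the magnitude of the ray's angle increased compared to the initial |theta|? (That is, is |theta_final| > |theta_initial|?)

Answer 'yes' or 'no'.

Answer: no

Derivation:
Initial: x=2.0000 theta=-0.3000
After 1 (propagate distance d=8): x=-0.4000 theta=-0.3000
After 2 (thin lens f=47): x=-0.4000 theta=-137/470 (≈-0.2915)
After 3 (propagate distance d=14): x=-1053/235 (≈-4.4809) theta=-137/470 (≈-0.2915)
After 4 (thin lens f=15): x=-1053/235 (≈-4.4809) theta=17/2350 (≈0.0072)
After 5 (propagate distance d=16 (to screen)): x=-5129/1175 (≈-4.3651) theta=17/2350 (≈0.0072)
|theta_initial|=0.3000 |theta_final|=17/2350 (≈0.0072) -> not increased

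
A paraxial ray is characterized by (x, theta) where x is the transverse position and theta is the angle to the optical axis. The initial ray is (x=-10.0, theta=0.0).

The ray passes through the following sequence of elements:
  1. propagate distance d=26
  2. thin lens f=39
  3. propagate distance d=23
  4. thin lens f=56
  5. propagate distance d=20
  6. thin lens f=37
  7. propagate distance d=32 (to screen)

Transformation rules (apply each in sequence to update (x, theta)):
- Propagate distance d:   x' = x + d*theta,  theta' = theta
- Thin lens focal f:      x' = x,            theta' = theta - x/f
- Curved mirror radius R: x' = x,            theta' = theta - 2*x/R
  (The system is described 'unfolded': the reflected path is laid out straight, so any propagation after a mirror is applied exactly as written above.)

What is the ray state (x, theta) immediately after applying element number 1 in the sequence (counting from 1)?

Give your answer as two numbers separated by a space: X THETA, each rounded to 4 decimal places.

Initial: x=-10.0000 theta=0.0000
After 1 (propagate distance d=26): x=-10.0000 theta=0.0000
Rounded to 4 decimal places: x = -10.0000, theta = 0.0000

Answer: -10.0000 0.0000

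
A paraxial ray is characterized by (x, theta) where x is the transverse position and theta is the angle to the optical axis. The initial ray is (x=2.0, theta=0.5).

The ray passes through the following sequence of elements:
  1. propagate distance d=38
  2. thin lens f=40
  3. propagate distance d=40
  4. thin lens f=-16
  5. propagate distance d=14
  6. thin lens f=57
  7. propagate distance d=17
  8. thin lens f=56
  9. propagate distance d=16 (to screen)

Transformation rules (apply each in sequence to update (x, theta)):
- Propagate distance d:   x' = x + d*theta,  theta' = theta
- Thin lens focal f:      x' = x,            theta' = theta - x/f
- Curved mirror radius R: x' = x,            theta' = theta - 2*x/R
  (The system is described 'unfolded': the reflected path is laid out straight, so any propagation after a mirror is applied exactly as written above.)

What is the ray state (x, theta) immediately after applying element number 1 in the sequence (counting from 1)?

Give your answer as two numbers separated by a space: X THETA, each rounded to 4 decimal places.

Answer: 21.0000 0.5000

Derivation:
Initial: x=2.0000 theta=0.5000
After 1 (propagate distance d=38): x=21.0000 theta=0.5000
Rounded to 4 decimal places: x = 21.0000, theta = 0.5000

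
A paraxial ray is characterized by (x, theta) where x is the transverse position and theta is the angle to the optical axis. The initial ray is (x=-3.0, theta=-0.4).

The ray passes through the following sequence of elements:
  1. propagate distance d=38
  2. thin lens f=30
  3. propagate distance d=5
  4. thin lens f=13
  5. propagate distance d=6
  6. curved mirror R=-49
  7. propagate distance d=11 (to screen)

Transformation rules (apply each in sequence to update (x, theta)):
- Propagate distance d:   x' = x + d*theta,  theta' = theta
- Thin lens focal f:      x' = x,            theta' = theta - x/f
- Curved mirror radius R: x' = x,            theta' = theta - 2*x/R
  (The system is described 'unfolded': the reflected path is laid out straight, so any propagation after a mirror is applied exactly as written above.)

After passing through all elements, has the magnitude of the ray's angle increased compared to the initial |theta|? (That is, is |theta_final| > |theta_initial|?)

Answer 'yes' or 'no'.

Answer: yes

Derivation:
Initial: x=-3.0000 theta=-0.4000
After 1 (propagate distance d=38): x=-18.2000 theta=-0.4000
After 2 (thin lens f=30): x=-18.2000 theta=31/150 (≈0.2067)
After 3 (propagate distance d=5): x=-103/6 (≈-17.1667) theta=31/150 (≈0.2067)
After 4 (thin lens f=13): x=-103/6 (≈-17.1667) theta=1489/975 (≈1.5272)
After 5 (propagate distance d=6): x=-15607/1950 (≈-8.0036) theta=1489/975 (≈1.5272)
After 6 (curved mirror R=-49): x=-15607/1950 (≈-8.0036) theta=19118/15925 (≈1.2005)
After 7 (propagate distance d=11 (to screen)): x=99409/19110 (≈5.2019) theta=19118/15925 (≈1.2005)
|theta_initial|=0.4000 |theta_final|=19118/15925 (≈1.2005) -> increased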